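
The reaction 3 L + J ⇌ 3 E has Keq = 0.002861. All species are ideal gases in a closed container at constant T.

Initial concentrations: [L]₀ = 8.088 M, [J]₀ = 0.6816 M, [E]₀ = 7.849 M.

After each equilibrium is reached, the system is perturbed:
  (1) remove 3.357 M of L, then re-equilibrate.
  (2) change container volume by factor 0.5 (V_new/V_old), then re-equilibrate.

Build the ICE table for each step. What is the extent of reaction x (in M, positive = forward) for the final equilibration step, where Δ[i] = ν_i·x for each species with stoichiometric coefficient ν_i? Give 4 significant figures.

Q₀ = 1.341 vs Keq = 0.002861 ⇒ Q>K, reverse
Step 1:
                   L          J          E
  init         8.088     0.6816      7.849
  Δ             5.29      1.763      -5.29
  eq           13.38      2.445      2.559
  solve Keq expr → x = -1.763; check Q = 0.002861
Then remove 3.357 M of L.
Step 2:
                   L          J          E
  init         10.02      2.445      2.559
  Δ           0.5013     0.1671    -0.5013
  eq           10.52      2.612      2.057
  solve Keq expr → x = -0.1671; check Q = 0.002861
Then change container volume by factor 0.5 (V_new/V_old).
Step 3:
                   L          J          E
  init         21.05      5.224      4.115
  Δ          -0.7897    -0.2632     0.7897
  eq           20.26      4.961      4.904
  solve Keq expr → x = 0.2632; check Q = 0.002861

x = 0.2632 M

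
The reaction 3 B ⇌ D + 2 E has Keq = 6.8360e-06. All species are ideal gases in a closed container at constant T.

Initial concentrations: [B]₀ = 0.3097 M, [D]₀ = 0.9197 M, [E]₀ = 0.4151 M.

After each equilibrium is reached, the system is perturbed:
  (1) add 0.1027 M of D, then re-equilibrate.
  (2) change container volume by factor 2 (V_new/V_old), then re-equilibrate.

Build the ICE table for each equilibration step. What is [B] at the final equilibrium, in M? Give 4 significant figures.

[B]_eq = 0.4642 M

Q₀ = 5.335 vs Keq = 6.8360e-06 ⇒ Q>K, reverse
Step 1:
                   B          D          E
  init        0.3097     0.9197     0.4151
  Δ           0.6185    -0.2062    -0.4123
  eq          0.9282     0.7135   0.002768
  solve Keq expr → x = -0.2062; check Q = 6.8360e-06
Then add 0.1027 M of D.
Step 2:
                   B          D          E
  init        0.9282     0.8162   0.002768
  Δ       2.6808e-04 -8.9361e-05 -1.7872e-04
  eq          0.9285     0.8161   0.002589
  solve Keq expr → x = -8.9361e-05; check Q = 6.8360e-06
Then change container volume by factor 2 (V_new/V_old).
Step 3:
                   B          D          E
  init        0.4642     0.4081   0.001295
  Δ                0          0          0
  eq          0.4642     0.4081   0.001295
  solve Keq expr → x = 0; check Q = 6.8360e-06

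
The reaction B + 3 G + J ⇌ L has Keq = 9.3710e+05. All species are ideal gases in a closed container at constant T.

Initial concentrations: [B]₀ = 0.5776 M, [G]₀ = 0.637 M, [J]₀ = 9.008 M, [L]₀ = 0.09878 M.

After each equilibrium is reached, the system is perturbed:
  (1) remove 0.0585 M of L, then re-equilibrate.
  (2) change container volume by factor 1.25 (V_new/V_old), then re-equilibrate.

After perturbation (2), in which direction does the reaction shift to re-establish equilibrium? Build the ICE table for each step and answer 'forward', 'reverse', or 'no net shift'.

Q₀ = 0.07345 vs Keq = 9.3710e+05 ⇒ Q<K, forward
Step 1:
                  B         G         J         L
  Initial    0.5776     0.637     9.008   0.09878
  Change    -0.2108   -0.6323   -0.2108    0.2108
  Equil      0.3668  0.004678     8.797    0.3096
  solve Keq expr → x = 0.2108; check Q = 9.3710e+05
Then remove 0.0585 M of L.
Step 2:
                  B         G         J         L
  Initial    0.3668  0.004678     8.797    0.2511
  Change  -1.0481e-04 -3.1443e-04 -1.0481e-04 1.0481e-04
  Equil      0.3667  0.004363     8.797    0.2512
  solve Keq expr → x = 1.0481e-04; check Q = 9.3710e+05
Then change container volume by factor 1.25 (V_new/V_old).
Step 3:
                  B         G         J         L
  Initial    0.2934  0.003491     7.038    0.2009
  Change  4.0142e-04  0.001204 4.0142e-04 -4.0142e-04
  Equil      0.2938  0.004695     7.038    0.2005
  solve Keq expr → x = -4.0142e-04; check Q = 9.3710e+05

Direction: reverse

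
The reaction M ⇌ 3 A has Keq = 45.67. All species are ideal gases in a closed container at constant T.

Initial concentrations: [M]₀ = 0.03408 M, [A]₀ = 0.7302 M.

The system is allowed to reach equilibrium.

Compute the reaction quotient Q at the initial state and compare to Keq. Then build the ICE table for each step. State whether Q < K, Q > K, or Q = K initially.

Q₀ = 11.42; Q < K (proceeds forward)

Q₀ = 11.42 vs Keq = 45.67 ⇒ Q<K, forward
Step 1:
                    M           A
  I           0.03408      0.7302
  C          -0.02291     0.06874
  E           0.01117      0.7989
  solve Keq expr → x = 0.02291; check Q = 45.67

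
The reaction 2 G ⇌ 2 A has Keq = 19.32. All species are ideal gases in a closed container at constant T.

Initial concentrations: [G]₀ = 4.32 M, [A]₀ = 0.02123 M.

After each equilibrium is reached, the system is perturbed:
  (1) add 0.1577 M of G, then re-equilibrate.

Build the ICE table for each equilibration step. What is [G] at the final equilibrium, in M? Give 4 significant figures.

Q₀ = 2.4151e-05 vs Keq = 19.32 ⇒ Q<K, forward
Step 1:
                  G         A
  I            4.32   0.02123
  C          -3.515     3.515
  E          0.8046     3.537
  solve Keq expr → x = 1.758; check Q = 19.32
Then add 0.1577 M of G.
Step 2:
                  G         A
  I          0.9623     3.537
  C         -0.1285    0.1285
  E          0.8338     3.665
  solve Keq expr → x = 0.06424; check Q = 19.32

[G]_eq = 0.8338 M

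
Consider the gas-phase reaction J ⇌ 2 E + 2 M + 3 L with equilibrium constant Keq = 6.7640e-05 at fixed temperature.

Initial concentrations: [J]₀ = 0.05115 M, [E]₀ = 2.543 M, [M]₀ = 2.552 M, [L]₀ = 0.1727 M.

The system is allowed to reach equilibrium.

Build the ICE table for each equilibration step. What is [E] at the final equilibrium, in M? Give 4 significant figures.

Q₀ = 4.241 vs Keq = 6.7640e-05 ⇒ Q>K, reverse
Step 1:
                    J           E           M           L
  Initial     0.05115       2.543       2.552      0.1727
  Change       0.0556     -0.1112     -0.1112     -0.1668
  Equil        0.1068       2.432       2.441    0.005896
  solve Keq expr → x = -0.0556; check Q = 6.7640e-05

[E]_eq = 2.432 M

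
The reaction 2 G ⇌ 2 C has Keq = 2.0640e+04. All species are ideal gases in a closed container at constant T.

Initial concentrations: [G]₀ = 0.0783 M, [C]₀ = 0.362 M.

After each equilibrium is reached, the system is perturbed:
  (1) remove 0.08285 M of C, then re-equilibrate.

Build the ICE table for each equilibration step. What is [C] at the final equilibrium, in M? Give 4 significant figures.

[C]_eq = 0.355 M

Q₀ = 21.37 vs Keq = 2.0640e+04 ⇒ Q<K, forward
Step 1:
                  G         C
  init       0.0783     0.362
  Δ        -0.07526   0.07526
  eq       0.003044    0.4373
  solve Keq expr → x = 0.03763; check Q = 2.0640e+04
Then remove 0.08285 M of C.
Step 2:
                  G         C
  init     0.003044    0.3544
  Δ       -5.7270e-04 5.7270e-04
  eq       0.002471     0.355
  solve Keq expr → x = 2.8635e-04; check Q = 2.0640e+04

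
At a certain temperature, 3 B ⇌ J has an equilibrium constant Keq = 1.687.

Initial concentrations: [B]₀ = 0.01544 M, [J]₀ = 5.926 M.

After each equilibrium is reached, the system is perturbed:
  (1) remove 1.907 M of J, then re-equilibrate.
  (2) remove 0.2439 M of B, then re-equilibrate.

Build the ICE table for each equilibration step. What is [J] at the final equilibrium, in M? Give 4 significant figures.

Q₀ = 1.6100e+06 vs Keq = 1.687 ⇒ Q>K, reverse
Step 1:
                  B         J
  Initial   0.01544     5.926
  Change      1.462   -0.4873
  Equil       1.477     5.439
  solve Keq expr → x = -0.4873; check Q = 1.687
Then remove 1.907 M of J.
Step 2:
                  B         J
  Initial     1.477     3.532
  Change    -0.1904   0.06347
  Equil       1.287     3.595
  solve Keq expr → x = 0.06347; check Q = 1.687
Then remove 0.2439 M of B.
Step 3:
                  B         J
  Initial     1.043     3.595
  Change     0.2345  -0.07817
  Equil       1.277     3.517
  solve Keq expr → x = -0.07817; check Q = 1.687

[J]_eq = 3.517 M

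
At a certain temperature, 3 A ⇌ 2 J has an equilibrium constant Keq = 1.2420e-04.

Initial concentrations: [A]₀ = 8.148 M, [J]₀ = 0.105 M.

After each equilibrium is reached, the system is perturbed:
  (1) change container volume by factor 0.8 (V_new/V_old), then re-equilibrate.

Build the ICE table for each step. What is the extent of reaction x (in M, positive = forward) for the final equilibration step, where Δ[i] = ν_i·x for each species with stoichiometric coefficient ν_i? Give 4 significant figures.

x = 0.01702 M

Q₀ = 2.0381e-05 vs Keq = 1.2420e-04 ⇒ Q<K, forward
Step 1:
                    A           J
  Initial       8.148       0.105
  Change      -0.2159       0.144
  Equil         7.932       0.249
  solve Keq expr → x = 0.07198; check Q = 1.2420e-04
Then change container volume by factor 0.8 (V_new/V_old).
Step 2:
                    A           J
  Initial       9.915      0.3112
  Change     -0.05107     0.03405
  Equil         9.864      0.3453
  solve Keq expr → x = 0.01702; check Q = 1.2420e-04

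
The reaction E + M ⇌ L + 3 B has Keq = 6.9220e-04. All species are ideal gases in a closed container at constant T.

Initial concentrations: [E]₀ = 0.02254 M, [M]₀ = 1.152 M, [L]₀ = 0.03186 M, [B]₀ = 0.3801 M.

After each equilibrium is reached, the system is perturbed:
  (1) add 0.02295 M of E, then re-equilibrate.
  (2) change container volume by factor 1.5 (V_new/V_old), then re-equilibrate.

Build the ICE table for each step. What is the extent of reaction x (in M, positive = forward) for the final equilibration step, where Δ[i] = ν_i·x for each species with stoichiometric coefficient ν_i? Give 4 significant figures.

x = 0.001661 M

Q₀ = 0.06738 vs Keq = 6.9220e-04 ⇒ Q>K, reverse
Step 1:
                  E         M         L         B
  I         0.02254     1.152   0.03186    0.3801
  C         0.03009   0.03009  -0.03009  -0.09027
  E         0.05263     1.182  0.001769    0.2898
  solve Keq expr → x = -0.03009; check Q = 6.9220e-04
Then add 0.02295 M of E.
Step 2:
                  E         M         L         B
  I         0.07558     1.182  0.001769    0.2898
  C       -6.9319e-04 -6.9319e-04 6.9319e-04   0.00208
  E         0.07489     1.181  0.002462    0.2919
  solve Keq expr → x = 6.9319e-04; check Q = 6.9220e-04
Then change container volume by factor 1.5 (V_new/V_old).
Step 3:
                  E         M         L         B
  I         0.04993    0.7876  0.001641    0.1946
  C       -0.001661 -0.001661  0.001661  0.004983
  E         0.04826    0.7859  0.003303    0.1996
  solve Keq expr → x = 0.001661; check Q = 6.9220e-04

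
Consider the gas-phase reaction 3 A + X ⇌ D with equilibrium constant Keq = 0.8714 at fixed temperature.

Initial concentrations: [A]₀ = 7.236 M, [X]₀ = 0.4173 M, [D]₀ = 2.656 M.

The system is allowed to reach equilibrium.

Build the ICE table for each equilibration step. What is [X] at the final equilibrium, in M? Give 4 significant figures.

[X]_eq = 0.01599 M

Q₀ = 0.0168 vs Keq = 0.8714 ⇒ Q<K, forward
Step 1:
                  A         X         D
  Initial     7.236    0.4173     2.656
  Change     -1.204   -0.4013    0.4013
  Equil       6.032   0.01599     3.057
  solve Keq expr → x = 0.4013; check Q = 0.8714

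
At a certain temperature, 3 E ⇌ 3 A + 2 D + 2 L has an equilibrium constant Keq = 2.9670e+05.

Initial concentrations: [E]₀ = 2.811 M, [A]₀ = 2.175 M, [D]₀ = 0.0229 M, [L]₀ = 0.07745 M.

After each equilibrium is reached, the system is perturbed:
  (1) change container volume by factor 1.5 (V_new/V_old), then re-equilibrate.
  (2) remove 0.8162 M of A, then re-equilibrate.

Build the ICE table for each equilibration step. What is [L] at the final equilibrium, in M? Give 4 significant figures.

Q₀ = 1.4572e-06 vs Keq = 2.9670e+05 ⇒ Q<K, forward
Step 1:
                    E           A           D           L
  init          2.811       2.175      0.0229     0.07745
  Δ            -2.651       2.651       1.767       1.767
  eq           0.1604       4.826        1.79       1.845
  solve Keq expr → x = 0.8835; check Q = 2.9670e+05
Then change container volume by factor 1.5 (V_new/V_old).
Step 2:
                    E           A           D           L
  init         0.1069       3.217       1.193        1.23
  Δ           -0.0419      0.0419     0.02794     0.02794
  eq          0.06504       3.259       1.221       1.258
  solve Keq expr → x = 0.01397; check Q = 2.9670e+05
Then remove 0.8162 M of A.
Step 3:
                    E           A           D           L
  init        0.06504       2.443       1.221       1.258
  Δ          -0.01544     0.01544     0.01029     0.01029
  eq          0.04961       2.458       1.232       1.268
  solve Keq expr → x = 0.005146; check Q = 2.9670e+05

[L]_eq = 1.268 M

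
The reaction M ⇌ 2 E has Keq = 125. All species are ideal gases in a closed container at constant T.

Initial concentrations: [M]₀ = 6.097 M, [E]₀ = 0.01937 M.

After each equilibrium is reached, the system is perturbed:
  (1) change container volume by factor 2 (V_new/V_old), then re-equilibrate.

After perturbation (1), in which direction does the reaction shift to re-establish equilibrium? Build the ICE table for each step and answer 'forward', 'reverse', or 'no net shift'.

Direction: forward

Q₀ = 6.1538e-05 vs Keq = 125 ⇒ Q<K, forward
Step 1:
                   M          E
  Initial      6.097    0.01937
  Change      -5.221      10.44
  Equil       0.8756      10.46
  solve Keq expr → x = 5.221; check Q = 125
Then change container volume by factor 2 (V_new/V_old).
Step 2:
                   M          E
  Initial     0.4378      5.231
  Change     -0.1866     0.3731
  Equil       0.2513      5.604
  solve Keq expr → x = 0.1866; check Q = 125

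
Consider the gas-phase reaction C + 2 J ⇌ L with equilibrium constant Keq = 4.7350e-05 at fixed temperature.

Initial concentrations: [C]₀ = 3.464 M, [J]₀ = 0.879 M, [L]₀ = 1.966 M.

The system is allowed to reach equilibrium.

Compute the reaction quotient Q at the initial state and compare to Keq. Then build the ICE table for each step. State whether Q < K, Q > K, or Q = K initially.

Q₀ = 0.7346 vs Keq = 4.7350e-05 ⇒ Q>K, reverse
Step 1:
                    C           J           L
  init          3.464       0.879       1.966
  Δ              1.96        3.92       -1.96
  eq            5.424       4.799    0.005915
  solve Keq expr → x = -1.96; check Q = 4.7350e-05

Q₀ = 0.7346; Q > K (proceeds reverse)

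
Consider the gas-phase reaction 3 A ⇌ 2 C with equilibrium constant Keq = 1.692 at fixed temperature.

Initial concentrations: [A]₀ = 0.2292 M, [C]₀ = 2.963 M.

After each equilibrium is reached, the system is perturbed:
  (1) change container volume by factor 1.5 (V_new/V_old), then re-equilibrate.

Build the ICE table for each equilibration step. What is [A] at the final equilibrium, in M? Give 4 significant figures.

Q₀ = 729.2 vs Keq = 1.692 ⇒ Q>K, reverse
Step 1:
                    A           C
  init         0.2292       2.963
  Δ              1.18     -0.7867
  eq            1.409       2.176
  solve Keq expr → x = -0.3934; check Q = 1.692
Then change container volume by factor 1.5 (V_new/V_old).
Step 2:
                    A           C
  init         0.9395       1.451
  Δ            0.1021    -0.06805
  eq            1.042       1.383
  solve Keq expr → x = -0.03402; check Q = 1.692

[A]_eq = 1.042 M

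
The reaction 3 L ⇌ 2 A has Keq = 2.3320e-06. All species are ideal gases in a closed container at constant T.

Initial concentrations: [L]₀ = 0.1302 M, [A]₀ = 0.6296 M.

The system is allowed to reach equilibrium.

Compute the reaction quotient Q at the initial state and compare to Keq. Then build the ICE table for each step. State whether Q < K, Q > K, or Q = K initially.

Q₀ = 179.6 vs Keq = 2.3320e-06 ⇒ Q>K, reverse
Step 1:
                   L          A
  init        0.1302     0.6296
  Δ           0.9419    -0.6279
  eq           1.072   0.001695
  solve Keq expr → x = -0.314; check Q = 2.3320e-06

Q₀ = 179.6; Q > K (proceeds reverse)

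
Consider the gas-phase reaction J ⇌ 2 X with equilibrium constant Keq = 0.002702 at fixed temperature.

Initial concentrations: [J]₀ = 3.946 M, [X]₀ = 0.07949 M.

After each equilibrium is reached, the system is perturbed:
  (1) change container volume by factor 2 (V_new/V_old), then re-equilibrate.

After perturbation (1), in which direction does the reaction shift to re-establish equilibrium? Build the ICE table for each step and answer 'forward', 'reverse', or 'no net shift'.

Q₀ = 0.001601 vs Keq = 0.002702 ⇒ Q<K, forward
Step 1:
                    J           X
  init          3.946     0.07949
  Δ          -0.01181     0.02361
  eq            3.934      0.1031
  solve Keq expr → x = 0.01181; check Q = 0.002702
Then change container volume by factor 2 (V_new/V_old).
Step 2:
                    J           X
  init          1.967     0.05155
  Δ          -0.01058     0.02116
  eq            1.957     0.07271
  solve Keq expr → x = 0.01058; check Q = 0.002702

Direction: forward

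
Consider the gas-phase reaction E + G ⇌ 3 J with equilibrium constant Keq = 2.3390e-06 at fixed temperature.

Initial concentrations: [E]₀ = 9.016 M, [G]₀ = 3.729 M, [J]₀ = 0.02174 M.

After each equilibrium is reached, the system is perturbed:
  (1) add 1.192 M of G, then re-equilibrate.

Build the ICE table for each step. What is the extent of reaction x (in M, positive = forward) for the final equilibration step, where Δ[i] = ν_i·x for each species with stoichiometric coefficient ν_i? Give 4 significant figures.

x = 0.001382 M

Q₀ = 3.0561e-07 vs Keq = 2.3390e-06 ⇒ Q<K, forward
Step 1:
                  E         G         J
  init        9.016     3.729   0.02174
  Δ       -0.007022 -0.007022   0.02106
  eq          9.009     3.722    0.0428
  solve Keq expr → x = 0.007022; check Q = 2.3390e-06
Then add 1.192 M of G.
Step 2:
                  E         G         J
  init        9.009     4.914    0.0428
  Δ       -0.001382 -0.001382  0.004147
  eq          9.008     4.913   0.04695
  solve Keq expr → x = 0.001382; check Q = 2.3390e-06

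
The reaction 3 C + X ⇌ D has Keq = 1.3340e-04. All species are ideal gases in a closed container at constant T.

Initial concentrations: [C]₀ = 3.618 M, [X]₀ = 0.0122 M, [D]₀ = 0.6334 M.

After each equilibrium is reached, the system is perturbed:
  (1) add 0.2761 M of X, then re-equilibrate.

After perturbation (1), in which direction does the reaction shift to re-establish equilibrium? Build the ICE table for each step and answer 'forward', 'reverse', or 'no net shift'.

Q₀ = 1.096 vs Keq = 1.3340e-04 ⇒ Q>K, reverse
Step 1:
                    C           X           D
  init          3.618      0.0122      0.6334
  Δ             1.859      0.6196     -0.6196
  eq            5.477      0.6318     0.01384
  solve Keq expr → x = -0.6196; check Q = 1.3340e-04
Then add 0.2761 M of X.
Step 2:
                    C           X           D
  init          5.477      0.9079     0.01384
  Δ          -0.01722   -0.005739    0.005739
  eq            5.459      0.9021     0.01958
  solve Keq expr → x = 0.005739; check Q = 1.3340e-04

Direction: forward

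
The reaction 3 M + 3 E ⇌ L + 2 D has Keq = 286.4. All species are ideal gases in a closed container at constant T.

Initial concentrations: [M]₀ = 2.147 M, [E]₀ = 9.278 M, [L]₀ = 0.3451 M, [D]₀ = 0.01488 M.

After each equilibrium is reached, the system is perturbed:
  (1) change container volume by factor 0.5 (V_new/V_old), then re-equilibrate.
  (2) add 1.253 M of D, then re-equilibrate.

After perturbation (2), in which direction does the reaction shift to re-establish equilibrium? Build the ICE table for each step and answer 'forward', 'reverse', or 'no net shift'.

Direction: reverse

Q₀ = 9.6670e-09 vs Keq = 286.4 ⇒ Q<K, forward
Step 1:
                   M          E          L          D
  Initial      2.147      9.278     0.3451    0.01488
  Change       -2.12      -2.12     0.7066      1.413
  Equil      0.02733      7.158      1.052      1.428
  solve Keq expr → x = 0.7066; check Q = 286.4
Then change container volume by factor 0.5 (V_new/V_old).
Step 2:
                   M          E          L          D
  Initial    0.05466      14.32      2.103      2.856
  Change    -0.02712   -0.02712   0.009041    0.01808
  Equil      0.02754      14.29      2.112      2.874
  solve Keq expr → x = 0.009041; check Q = 286.4
Then add 1.253 M of D.
Step 3:
                   M          E          L          D
  Initial    0.02754      14.29      2.112      4.127
  Change    0.007452   0.007452  -0.002484  -0.004968
  Equil      0.03499       14.3       2.11      4.122
  solve Keq expr → x = -0.002484; check Q = 286.4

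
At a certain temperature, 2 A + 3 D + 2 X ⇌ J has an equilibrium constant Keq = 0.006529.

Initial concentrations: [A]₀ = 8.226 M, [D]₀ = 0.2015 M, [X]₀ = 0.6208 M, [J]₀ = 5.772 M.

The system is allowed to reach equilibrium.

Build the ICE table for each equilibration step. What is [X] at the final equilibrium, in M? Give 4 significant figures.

[X]_eq = 1.549 M

Q₀ = 27.05 vs Keq = 0.006529 ⇒ Q>K, reverse
Step 1:
                    A           D           X           J
  I             8.226      0.2015      0.6208       5.772
  C            0.9279       1.392      0.9279      -0.464
  E             9.154       1.593       1.549       5.308
  solve Keq expr → x = -0.464; check Q = 0.006529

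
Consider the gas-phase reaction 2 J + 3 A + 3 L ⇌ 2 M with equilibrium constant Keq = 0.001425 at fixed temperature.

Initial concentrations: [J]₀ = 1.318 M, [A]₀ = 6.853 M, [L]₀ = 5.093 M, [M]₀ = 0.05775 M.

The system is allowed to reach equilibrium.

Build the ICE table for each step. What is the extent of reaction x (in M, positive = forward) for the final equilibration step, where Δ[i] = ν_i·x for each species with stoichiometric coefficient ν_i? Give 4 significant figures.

Q₀ = 4.5155e-08 vs Keq = 0.001425 ⇒ Q<K, forward
Step 1:
                   J          A          L          M
  Initial      1.318      6.853      5.093    0.05775
  Change     -0.9914     -1.487     -1.487     0.9914
  Equil       0.3266      5.366      3.606      1.049
  solve Keq expr → x = 0.4957; check Q = 0.001425

x = 0.4957 M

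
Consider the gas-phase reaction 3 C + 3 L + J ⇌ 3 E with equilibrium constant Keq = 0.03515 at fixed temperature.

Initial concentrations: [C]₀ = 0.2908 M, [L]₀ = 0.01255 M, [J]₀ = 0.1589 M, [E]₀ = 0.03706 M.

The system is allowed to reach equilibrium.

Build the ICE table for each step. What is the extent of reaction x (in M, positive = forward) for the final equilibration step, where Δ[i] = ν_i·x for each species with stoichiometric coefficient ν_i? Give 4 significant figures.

Q₀ = 6590 vs Keq = 0.03515 ⇒ Q>K, reverse
Step 1:
                  C         L         J         E
  init       0.2908   0.01255    0.1589   0.03706
  Δ         0.03429   0.03429   0.01143  -0.03429
  eq         0.3251   0.04684    0.1703  0.002765
  solve Keq expr → x = -0.01143; check Q = 0.03515

x = -0.01143 M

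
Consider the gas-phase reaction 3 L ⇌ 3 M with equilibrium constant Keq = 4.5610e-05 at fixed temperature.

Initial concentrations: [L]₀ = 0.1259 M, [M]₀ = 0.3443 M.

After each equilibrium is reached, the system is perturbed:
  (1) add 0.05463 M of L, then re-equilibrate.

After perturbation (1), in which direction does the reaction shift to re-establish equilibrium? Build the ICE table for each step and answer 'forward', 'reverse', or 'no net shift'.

Q₀ = 20.45 vs Keq = 4.5610e-05 ⇒ Q>K, reverse
Step 1:
                    L           M
  init         0.1259      0.3443
  Δ            0.3281     -0.3281
  eq            0.454     0.01622
  solve Keq expr → x = -0.1094; check Q = 4.5610e-05
Then add 0.05463 M of L.
Step 2:
                    L           M
  init         0.5086     0.01622
  Δ         -0.001885    0.001885
  eq           0.5067      0.0181
  solve Keq expr → x = 6.2818e-04; check Q = 4.5610e-05

Direction: forward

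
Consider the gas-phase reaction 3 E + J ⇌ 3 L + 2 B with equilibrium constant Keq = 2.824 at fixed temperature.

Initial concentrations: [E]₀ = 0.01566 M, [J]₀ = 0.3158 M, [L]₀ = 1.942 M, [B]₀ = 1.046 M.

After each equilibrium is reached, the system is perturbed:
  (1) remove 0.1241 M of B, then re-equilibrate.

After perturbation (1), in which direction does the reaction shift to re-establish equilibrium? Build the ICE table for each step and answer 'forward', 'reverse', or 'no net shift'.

Direction: forward

Q₀ = 6.6073e+06 vs Keq = 2.824 ⇒ Q>K, reverse
Step 1:
                    E           J           L           B
  init        0.01566      0.3158       1.942       1.046
  Δ             0.713      0.2377      -0.713     -0.4753
  eq           0.7286      0.5535       1.229      0.5707
  solve Keq expr → x = -0.2377; check Q = 2.824
Then remove 0.1241 M of B.
Step 2:
                    E           J           L           B
  init         0.7286      0.5535       1.229      0.4466
  Δ          -0.04832    -0.01611     0.04832     0.03222
  eq           0.6803      0.5373       1.277      0.4788
  solve Keq expr → x = 0.01611; check Q = 2.824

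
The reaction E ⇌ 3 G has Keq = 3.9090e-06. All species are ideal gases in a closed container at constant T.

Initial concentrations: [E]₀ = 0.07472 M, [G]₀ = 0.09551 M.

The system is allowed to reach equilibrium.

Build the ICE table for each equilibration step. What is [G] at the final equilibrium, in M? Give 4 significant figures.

[G]_eq = 0.00741 M

Q₀ = 0.01166 vs Keq = 3.9090e-06 ⇒ Q>K, reverse
Step 1:
                    E           G
  Initial     0.07472     0.09551
  Change      0.02937     -0.0881
  Equil        0.1041     0.00741
  solve Keq expr → x = -0.02937; check Q = 3.9090e-06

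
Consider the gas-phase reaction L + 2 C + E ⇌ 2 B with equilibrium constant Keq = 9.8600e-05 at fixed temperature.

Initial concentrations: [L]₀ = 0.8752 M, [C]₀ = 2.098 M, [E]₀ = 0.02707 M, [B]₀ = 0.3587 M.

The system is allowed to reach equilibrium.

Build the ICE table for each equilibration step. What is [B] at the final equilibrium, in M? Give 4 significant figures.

[B]_eq = 0.01115 M

Q₀ = 1.234 vs Keq = 9.8600e-05 ⇒ Q>K, reverse
Step 1:
                   L          C          E          B
  Initial     0.8752      2.098    0.02707     0.3587
  Change      0.1738     0.3476     0.1738    -0.3476
  Equil        1.049      2.446     0.2008    0.01115
  solve Keq expr → x = -0.1738; check Q = 9.8600e-05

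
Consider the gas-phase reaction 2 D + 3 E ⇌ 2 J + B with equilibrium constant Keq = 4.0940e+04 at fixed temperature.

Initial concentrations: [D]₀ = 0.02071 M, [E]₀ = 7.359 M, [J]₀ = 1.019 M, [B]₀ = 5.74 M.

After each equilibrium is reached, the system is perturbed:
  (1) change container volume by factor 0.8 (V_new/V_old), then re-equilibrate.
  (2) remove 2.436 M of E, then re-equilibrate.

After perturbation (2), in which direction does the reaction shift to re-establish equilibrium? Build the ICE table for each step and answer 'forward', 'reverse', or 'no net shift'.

Q₀ = 34.87 vs Keq = 4.0940e+04 ⇒ Q<K, forward
Step 1:
                    D           E           J           B
  I           0.02071       7.359       1.019        5.74
  C          -0.02009    -0.03013     0.02009     0.01004
  E        6.2067e-04       7.329       1.039        5.75
  solve Keq expr → x = 0.01004; check Q = 4.0940e+04
Then change container volume by factor 0.8 (V_new/V_old).
Step 2:
                    D           E           J           B
  I        7.7584e-04       9.161       1.299       7.188
  C       -1.5507e-04 -2.3260e-04  1.5507e-04  7.7533e-05
  E        6.2077e-04       9.161       1.299       7.188
  solve Keq expr → x = 7.7533e-05; check Q = 4.0940e+04
Then remove 2.436 M of E.
Step 3:
                    D           E           J           B
  I        6.2077e-04       6.725       1.299       7.188
  C        3.6580e-04  5.4870e-04 -3.6580e-04 -1.8290e-04
  E        9.8657e-04       6.725       1.299       7.187
  solve Keq expr → x = -1.8290e-04; check Q = 4.0940e+04

Direction: reverse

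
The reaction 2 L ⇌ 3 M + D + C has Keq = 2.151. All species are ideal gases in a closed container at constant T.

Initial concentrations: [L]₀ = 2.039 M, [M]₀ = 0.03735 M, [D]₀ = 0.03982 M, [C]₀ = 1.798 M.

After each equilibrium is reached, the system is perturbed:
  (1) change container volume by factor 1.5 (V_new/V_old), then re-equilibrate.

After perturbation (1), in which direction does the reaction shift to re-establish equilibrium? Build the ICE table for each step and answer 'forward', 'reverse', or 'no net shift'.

Direction: forward

Q₀ = 8.9728e-07 vs Keq = 2.151 ⇒ Q<K, forward
Step 1:
                  L         M         D         C
  Initial     2.039   0.03735   0.03982     1.798
  Change    -0.8916     1.337    0.4458    0.4458
  Equil       1.147     1.375    0.4856     2.244
  solve Keq expr → x = 0.4458; check Q = 2.151
Then change container volume by factor 1.5 (V_new/V_old).
Step 2:
                  L         M         D         C
  Initial    0.7649    0.9165    0.3238     1.496
  Change    -0.1345    0.2018   0.06725   0.06725
  Equil      0.6304     1.118     0.391     1.563
  solve Keq expr → x = 0.06725; check Q = 2.151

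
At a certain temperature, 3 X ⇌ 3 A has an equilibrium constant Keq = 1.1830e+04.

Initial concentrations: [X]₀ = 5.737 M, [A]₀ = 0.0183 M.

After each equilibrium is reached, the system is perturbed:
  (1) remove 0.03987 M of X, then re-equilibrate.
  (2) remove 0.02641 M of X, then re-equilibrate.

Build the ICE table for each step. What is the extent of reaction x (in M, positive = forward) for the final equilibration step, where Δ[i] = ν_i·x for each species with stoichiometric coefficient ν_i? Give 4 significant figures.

x = -0.008433 M

Q₀ = 3.2456e-08 vs Keq = 1.1830e+04 ⇒ Q<K, forward
Step 1:
                   X          A
  I            5.737     0.0183
  C           -5.495      5.495
  E            0.242      5.513
  solve Keq expr → x = 1.832; check Q = 1.1830e+04
Then remove 0.03987 M of X.
Step 2:
                   X          A
  I           0.2021      5.513
  C          0.03819   -0.03819
  E           0.2403      5.475
  solve Keq expr → x = -0.01273; check Q = 1.1830e+04
Then remove 0.02641 M of X.
Step 3:
                   X          A
  I           0.2139      5.475
  C           0.0253    -0.0253
  E           0.2392       5.45
  solve Keq expr → x = -0.008433; check Q = 1.1830e+04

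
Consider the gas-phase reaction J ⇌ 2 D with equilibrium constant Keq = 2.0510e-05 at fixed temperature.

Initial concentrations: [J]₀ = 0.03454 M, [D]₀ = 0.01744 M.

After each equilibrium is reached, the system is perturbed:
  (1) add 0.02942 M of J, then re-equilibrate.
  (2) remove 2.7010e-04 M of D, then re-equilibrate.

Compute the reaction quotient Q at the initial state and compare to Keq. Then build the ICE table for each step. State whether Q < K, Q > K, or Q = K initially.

Q₀ = 0.008806; Q > K (proceeds reverse)

Q₀ = 0.008806 vs Keq = 2.0510e-05 ⇒ Q>K, reverse
Step 1:
                  J         D
  I         0.03454   0.01744
  C        0.008252   -0.0165
  E         0.04279 9.3683e-04
  solve Keq expr → x = -0.008252; check Q = 2.0510e-05
Then add 0.02942 M of J.
Step 2:
                  J         D
  I         0.07221 9.3683e-04
  C       -1.3949e-04 2.7898e-04
  E         0.07207  0.001216
  solve Keq expr → x = 1.3949e-04; check Q = 2.0510e-05
Then remove 2.7010e-04 M of D.
Step 3:
                  J         D
  I         0.07207 9.4571e-04
  C       -1.3448e-04 2.6897e-04
  E         0.07194  0.001215
  solve Keq expr → x = 1.3448e-04; check Q = 2.0510e-05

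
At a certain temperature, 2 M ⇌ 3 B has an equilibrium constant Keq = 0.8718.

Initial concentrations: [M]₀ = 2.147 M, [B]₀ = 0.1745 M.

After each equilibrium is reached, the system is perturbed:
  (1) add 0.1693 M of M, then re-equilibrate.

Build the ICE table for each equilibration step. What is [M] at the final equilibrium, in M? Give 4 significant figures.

Q₀ = 0.001153 vs Keq = 0.8718 ⇒ Q<K, forward
Step 1:
                  M         B
  Initial     2.147    0.1745
  Change    -0.6989     1.048
  Equil       1.448     1.223
  solve Keq expr → x = 0.3494; check Q = 0.8718
Then add 0.1693 M of M.
Step 2:
                  M         B
  Initial     1.617     1.223
  Change   -0.04574    0.0686
  Equil       1.572     1.291
  solve Keq expr → x = 0.02287; check Q = 0.8718

[M]_eq = 1.572 M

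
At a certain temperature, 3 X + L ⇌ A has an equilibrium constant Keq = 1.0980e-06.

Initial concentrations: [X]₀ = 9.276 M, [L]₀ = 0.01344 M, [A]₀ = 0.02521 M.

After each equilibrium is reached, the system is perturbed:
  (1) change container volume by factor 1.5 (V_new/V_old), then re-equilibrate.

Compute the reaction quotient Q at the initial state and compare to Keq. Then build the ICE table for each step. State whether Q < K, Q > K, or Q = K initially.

Q₀ = 0.00235 vs Keq = 1.0980e-06 ⇒ Q>K, reverse
Step 1:
                   X          L          A
  init         9.276    0.01344    0.02521
  Δ          0.07553    0.02518   -0.02518
  eq           9.352    0.03862 3.4674e-05
  solve Keq expr → x = -0.02518; check Q = 1.0980e-06
Then change container volume by factor 1.5 (V_new/V_old).
Step 2:
                   X          L          A
  init         6.234    0.02574 2.3116e-05
  Δ       4.8788e-05 1.6263e-05 -1.6263e-05
  eq           6.234    0.02576 6.8538e-06
  solve Keq expr → x = -1.6263e-05; check Q = 1.0980e-06

Q₀ = 0.00235; Q > K (proceeds reverse)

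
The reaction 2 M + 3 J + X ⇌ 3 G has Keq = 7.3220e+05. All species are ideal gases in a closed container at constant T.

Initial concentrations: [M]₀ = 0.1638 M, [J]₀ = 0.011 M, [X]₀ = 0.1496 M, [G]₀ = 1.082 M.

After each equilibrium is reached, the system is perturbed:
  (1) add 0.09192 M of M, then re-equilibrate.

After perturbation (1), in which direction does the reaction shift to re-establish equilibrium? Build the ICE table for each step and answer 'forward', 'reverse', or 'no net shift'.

Q₀ = 2.3711e+08 vs Keq = 7.3220e+05 ⇒ Q>K, reverse
Step 1:
                  M         J         X         G
  I          0.1638     0.011    0.1496     1.082
  C         0.03359   0.05038   0.01679  -0.05038
  E          0.1974   0.06138    0.1664     1.032
  solve Keq expr → x = -0.01679; check Q = 7.3220e+05
Then add 0.09192 M of M.
Step 2:
                  M         J         X         G
  I          0.2893   0.06138    0.1664     1.032
  C       -0.007971  -0.01196 -0.003986   0.01196
  E          0.2813   0.04943    0.1624     1.044
  solve Keq expr → x = 0.003986; check Q = 7.3220e+05

Direction: forward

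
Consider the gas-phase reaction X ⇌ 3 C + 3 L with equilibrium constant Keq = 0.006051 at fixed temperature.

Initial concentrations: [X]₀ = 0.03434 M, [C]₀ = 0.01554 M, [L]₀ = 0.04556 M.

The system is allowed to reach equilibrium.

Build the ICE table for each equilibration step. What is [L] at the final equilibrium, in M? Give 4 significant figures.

Q₀ = 1.0335e-08 vs Keq = 0.006051 ⇒ Q<K, forward
Step 1:
                   X          C          L
  I          0.03434    0.01554    0.04556
  C         -0.03353     0.1006     0.1006
  E       8.0819e-04     0.1161     0.1462
  solve Keq expr → x = 0.03353; check Q = 0.006051

[L]_eq = 0.1462 M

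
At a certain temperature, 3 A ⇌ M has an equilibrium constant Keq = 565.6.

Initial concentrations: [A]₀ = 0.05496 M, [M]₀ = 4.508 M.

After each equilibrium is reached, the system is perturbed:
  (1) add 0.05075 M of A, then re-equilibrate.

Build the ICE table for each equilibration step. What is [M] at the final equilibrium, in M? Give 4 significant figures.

Q₀ = 2.7155e+04 vs Keq = 565.6 ⇒ Q>K, reverse
Step 1:
                    A           M
  Initial     0.05496       4.508
  Change       0.1441    -0.04803
  Equil         0.199        4.46
  solve Keq expr → x = -0.04803; check Q = 565.6
Then add 0.05075 M of A.
Step 2:
                    A           M
  Initial      0.2498        4.46
  Change      -0.0505     0.01683
  Equil        0.1993       4.477
  solve Keq expr → x = 0.01683; check Q = 565.6

[M]_eq = 4.477 M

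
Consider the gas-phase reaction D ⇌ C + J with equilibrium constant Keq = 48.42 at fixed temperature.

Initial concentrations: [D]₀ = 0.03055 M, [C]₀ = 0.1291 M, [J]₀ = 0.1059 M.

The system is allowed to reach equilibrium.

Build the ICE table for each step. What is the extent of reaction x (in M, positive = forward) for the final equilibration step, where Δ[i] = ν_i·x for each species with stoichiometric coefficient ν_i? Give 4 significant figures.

x = 0.0301 M

Q₀ = 0.4475 vs Keq = 48.42 ⇒ Q<K, forward
Step 1:
                   D          C          J
  init       0.03055     0.1291     0.1059
  Δ          -0.0301     0.0301     0.0301
  eq      4.4717e-04     0.1592      0.136
  solve Keq expr → x = 0.0301; check Q = 48.42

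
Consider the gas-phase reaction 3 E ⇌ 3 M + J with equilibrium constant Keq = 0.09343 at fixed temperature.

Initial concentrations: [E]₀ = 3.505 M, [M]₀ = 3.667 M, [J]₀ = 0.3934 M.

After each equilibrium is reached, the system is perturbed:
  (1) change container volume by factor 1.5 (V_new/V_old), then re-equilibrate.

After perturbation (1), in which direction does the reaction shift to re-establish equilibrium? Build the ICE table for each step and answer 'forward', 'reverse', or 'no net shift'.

Direction: forward

Q₀ = 0.4505 vs Keq = 0.09343 ⇒ Q>K, reverse
Step 1:
                  E         M         J
  init        3.505     3.667    0.3934
  Δ          0.5564   -0.5564   -0.1855
  eq          4.061     3.111    0.2079
  solve Keq expr → x = -0.1855; check Q = 0.09343
Then change container volume by factor 1.5 (V_new/V_old).
Step 2:
                  E         M         J
  init        2.708     2.074    0.1386
  Δ        -0.08573   0.08573   0.02858
  eq          2.622     2.159    0.1672
  solve Keq expr → x = 0.02858; check Q = 0.09343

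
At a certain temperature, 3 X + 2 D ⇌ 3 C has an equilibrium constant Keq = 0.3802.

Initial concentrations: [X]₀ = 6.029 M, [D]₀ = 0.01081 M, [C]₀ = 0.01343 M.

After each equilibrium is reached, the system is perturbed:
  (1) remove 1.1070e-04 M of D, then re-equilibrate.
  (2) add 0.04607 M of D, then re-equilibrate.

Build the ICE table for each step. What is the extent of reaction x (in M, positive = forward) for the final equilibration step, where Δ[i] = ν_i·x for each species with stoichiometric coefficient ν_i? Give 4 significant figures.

Q₀ = 9.4589e-05 vs Keq = 0.3802 ⇒ Q<K, forward
Step 1:
                  X         D         C
  I           6.029   0.01081   0.01343
  C        -0.01541  -0.01027   0.01541
  E           6.014 5.3855e-04   0.02884
  solve Keq expr → x = 0.005136; check Q = 0.3802
Then remove 1.1070e-04 M of D.
Step 2:
                  X         D         C
  I           6.014 4.2785e-04   0.02884
  C       1.5933e-04 1.0622e-04 -1.5933e-04
  E           6.014 5.3407e-04   0.02868
  solve Keq expr → x = -5.3111e-05; check Q = 0.3802
Then add 0.04607 M of D.
Step 3:
                  X         D         C
  I           6.014    0.0466   0.02868
  C        -0.06509  -0.04339   0.06509
  E           5.949   0.00321   0.09377
  solve Keq expr → x = 0.0217; check Q = 0.3802

x = 0.0217 M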